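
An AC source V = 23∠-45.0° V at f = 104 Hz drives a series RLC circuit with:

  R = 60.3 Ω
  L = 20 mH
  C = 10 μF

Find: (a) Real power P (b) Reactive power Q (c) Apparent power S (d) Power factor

Step 1 — Angular frequency: ω = 2π·f = 2π·104 = 653.5 rad/s.
Step 2 — Component impedances:
  R: Z = R = 60.3 Ω
  L: Z = jωL = j·653.5·0.02 = 0 + j13.07 Ω
  C: Z = 1/(jωC) = -j/(ω·C) = 0 - j153 Ω
Step 3 — Series combination: Z_total = R + L + C = 60.3 - j140 Ω = 152.4∠-66.7° Ω.
Step 4 — Source phasor: V = 23∠-45.0° V = 16.26 - j16.26 V.
Step 5 — Current: I = V / Z = 0.1402 + j0.05578 A = 0.1509∠21.7° A.
Step 6 — Complex power: S = V·I* = 1.373 - j3.188 VA.
Step 7 — Real power: P = Re(S) = 1.373 W.
Step 8 — Reactive power: Q = Im(S) = -3.188 VAR.
Step 9 — Apparent power: |S| = 3.471 VA.
Step 10 — Power factor: PF = P/|S| = 0.3957 (leading).

(a) P = 1.373 W  (b) Q = -3.188 VAR  (c) S = 3.471 VA  (d) PF = 0.3957 (leading)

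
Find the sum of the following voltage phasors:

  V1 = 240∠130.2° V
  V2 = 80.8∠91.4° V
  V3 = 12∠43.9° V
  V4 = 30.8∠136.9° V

Step 1 — Convert each phasor to rectangular form:
  V1 = 240·(cos(130.2°) + j·sin(130.2°)) = -154.9 + j183.3 V
  V2 = 80.8·(cos(91.4°) + j·sin(91.4°)) = -1.974 + j80.78 V
  V3 = 12·(cos(43.9°) + j·sin(43.9°)) = 8.647 + j8.321 V
  V4 = 30.8·(cos(136.9°) + j·sin(136.9°)) = -22.49 + j21.04 V
Step 2 — Sum components: V_total = -170.7 + j293.5 V.
Step 3 — Convert to polar: |V_total| = 339.5 V, ∠V_total = 120.2°.

V_total = 339.5∠120.2° V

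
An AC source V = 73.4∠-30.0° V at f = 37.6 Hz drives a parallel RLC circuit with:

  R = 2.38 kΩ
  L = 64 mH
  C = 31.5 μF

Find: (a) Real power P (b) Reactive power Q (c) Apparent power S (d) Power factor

Step 1 — Angular frequency: ω = 2π·f = 2π·37.6 = 236.2 rad/s.
Step 2 — Component impedances:
  R: Z = R = 2380 Ω
  L: Z = jωL = j·236.2·0.064 = 0 + j15.12 Ω
  C: Z = 1/(jωC) = -j/(ω·C) = 0 - j134.4 Ω
Step 3 — Parallel combination: 1/Z_total = 1/R + 1/L + 1/C; Z_total = 0.1219 + j17.04 Ω = 17.04∠89.6° Ω.
Step 4 — Source phasor: V = 73.4∠-30.0° V = 63.57 - j36.7 V.
Step 5 — Current: I = V / Z = -2.127 - j3.747 A = 4.308∠-119.6° A.
Step 6 — Complex power: S = V·I* = 2.264 + j316.2 VA.
Step 7 — Real power: P = Re(S) = 2.264 W.
Step 8 — Reactive power: Q = Im(S) = 316.2 VAR.
Step 9 — Apparent power: |S| = 316.2 VA.
Step 10 — Power factor: PF = P/|S| = 0.007158 (lagging).

(a) P = 2.264 W  (b) Q = 316.2 VAR  (c) S = 316.2 VA  (d) PF = 0.007158 (lagging)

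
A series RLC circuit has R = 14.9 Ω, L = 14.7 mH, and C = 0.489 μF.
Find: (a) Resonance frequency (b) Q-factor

Step 1 — Resonance condition Im(Z)=0 gives ω₀ = 1/√(LC).
Step 2 — ω₀ = 1/√(0.0147·4.89e-07) = 1.179e+04 rad/s.
Step 3 — f₀ = ω₀/(2π) = 1877 Hz.
Step 4 — Series Q: Q = ω₀L/R = 1.179e+04·0.0147/14.9 = 11.64.

(a) f₀ = 1877 Hz  (b) Q = 11.64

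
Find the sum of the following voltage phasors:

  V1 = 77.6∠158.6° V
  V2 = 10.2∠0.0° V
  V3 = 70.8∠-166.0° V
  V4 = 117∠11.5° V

Step 1 — Convert each phasor to rectangular form:
  V1 = 77.6·(cos(158.6°) + j·sin(158.6°)) = -72.25 + j28.31 V
  V2 = 10.2·(cos(0.0°) + j·sin(0.0°)) = 10.2 V
  V3 = 70.8·(cos(-166.0°) + j·sin(-166.0°)) = -68.7 - j17.13 V
  V4 = 117·(cos(11.5°) + j·sin(11.5°)) = 114.7 + j23.33 V
Step 2 — Sum components: V_total = -16.1 + j34.51 V.
Step 3 — Convert to polar: |V_total| = 38.08 V, ∠V_total = 115.0°.

V_total = 38.08∠115.0° V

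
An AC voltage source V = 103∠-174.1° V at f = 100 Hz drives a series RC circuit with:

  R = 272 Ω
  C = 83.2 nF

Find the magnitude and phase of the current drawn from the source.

Step 1 — Angular frequency: ω = 2π·f = 2π·100 = 628.3 rad/s.
Step 2 — Component impedances:
  R: Z = R = 272 Ω
  C: Z = 1/(jωC) = -j/(ω·C) = 0 - j1.913e+04 Ω
Step 3 — Series combination: Z_total = R + C = 272 - j1.913e+04 Ω = 1.913e+04∠-89.2° Ω.
Step 4 — Source phasor: V = 103∠-174.1° V = -102.5 - j10.59 V.
Step 5 — Ohm's law: I = V / Z_total = (-102.5 - j10.59) / (272 - j1.913e+04) = 0.0004772 - j0.005363 A.
Step 6 — Convert to polar: |I| = 0.005384 A, ∠I = -84.9°.

I = 0.005384∠-84.9° A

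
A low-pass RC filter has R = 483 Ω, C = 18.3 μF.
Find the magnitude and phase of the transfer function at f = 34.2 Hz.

Step 1 — Angular frequency: ω = 2π·34.2 = 214.9 rad/s.
Step 2 — Transfer function: H(jω) = 1/(1 + jωRC).
Step 3 — Denominator: 1 + jωRC = 1 + j·214.9·483·1.83e-05 = 1 + j1.899.
Step 4 — H = 0.217 - j0.4122.
Step 5 — Magnitude: |H| = 0.4659 (-6.6 dB); phase: φ = -62.2°.

|H| = 0.4659 (-6.6 dB), φ = -62.2°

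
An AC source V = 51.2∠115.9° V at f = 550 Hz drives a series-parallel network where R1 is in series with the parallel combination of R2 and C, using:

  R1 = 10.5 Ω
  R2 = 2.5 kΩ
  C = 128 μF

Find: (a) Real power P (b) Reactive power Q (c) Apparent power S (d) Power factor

Step 1 — Angular frequency: ω = 2π·f = 2π·550 = 3456 rad/s.
Step 2 — Component impedances:
  R1: Z = R = 10.5 Ω
  R2: Z = R = 2500 Ω
  C: Z = 1/(jωC) = -j/(ω·C) = 0 - j2.261 Ω
Step 3 — Parallel branch: R2 || C = 1/(1/R2 + 1/C) = 0.002044 - j2.261 Ω.
Step 4 — Series with R1: Z_total = R1 + (R2 || C) = 10.5 - j2.261 Ω = 10.74∠-12.1° Ω.
Step 5 — Source phasor: V = 51.2∠115.9° V = -22.36 + j46.06 V.
Step 6 — Current: I = V / Z = -2.937 + j3.753 A = 4.766∠128.0° A.
Step 7 — Complex power: S = V·I* = 238.6 - j51.35 VA.
Step 8 — Real power: P = Re(S) = 238.6 W.
Step 9 — Reactive power: Q = Im(S) = -51.35 VAR.
Step 10 — Apparent power: |S| = 244 VA.
Step 11 — Power factor: PF = P/|S| = 0.9776 (leading).

(a) P = 238.6 W  (b) Q = -51.35 VAR  (c) S = 244 VA  (d) PF = 0.9776 (leading)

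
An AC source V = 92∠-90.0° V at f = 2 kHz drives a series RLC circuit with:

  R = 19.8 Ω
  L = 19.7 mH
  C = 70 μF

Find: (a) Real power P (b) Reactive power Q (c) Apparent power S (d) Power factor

Step 1 — Angular frequency: ω = 2π·f = 2π·2000 = 1.257e+04 rad/s.
Step 2 — Component impedances:
  R: Z = R = 19.8 Ω
  L: Z = jωL = j·1.257e+04·0.0197 = 0 + j247.6 Ω
  C: Z = 1/(jωC) = -j/(ω·C) = 0 - j1.137 Ω
Step 3 — Series combination: Z_total = R + L + C = 19.8 + j246.4 Ω = 247.2∠85.4° Ω.
Step 4 — Source phasor: V = 92∠-90.0° V = 0 - j92 V.
Step 5 — Current: I = V / Z = -0.371 - j0.02981 A = 0.3721∠-175.4° A.
Step 6 — Complex power: S = V·I* = 2.742 + j34.13 VA.
Step 7 — Real power: P = Re(S) = 2.742 W.
Step 8 — Reactive power: Q = Im(S) = 34.13 VAR.
Step 9 — Apparent power: |S| = 34.24 VA.
Step 10 — Power factor: PF = P/|S| = 0.08009 (lagging).

(a) P = 2.742 W  (b) Q = 34.13 VAR  (c) S = 34.24 VA  (d) PF = 0.08009 (lagging)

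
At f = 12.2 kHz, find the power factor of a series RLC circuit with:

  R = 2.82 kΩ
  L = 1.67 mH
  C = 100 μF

Step 1 — Angular frequency: ω = 2π·f = 2π·1.22e+04 = 7.665e+04 rad/s.
Step 2 — Component impedances:
  R: Z = R = 2820 Ω
  L: Z = jωL = j·7.665e+04·0.00167 = 0 + j128 Ω
  C: Z = 1/(jωC) = -j/(ω·C) = 0 - j0.1305 Ω
Step 3 — Series combination: Z_total = R + L + C = 2820 + j127.9 Ω = 2823∠2.6° Ω.
Step 4 — Power factor: PF = cos(φ) = Re(Z)/|Z| = 2820/2822.9 = 0.999.
Step 5 — Type: Im(Z) = 127.9 ⇒ lagging (phase φ = 2.6°).

PF = 0.999 (lagging, φ = 2.6°)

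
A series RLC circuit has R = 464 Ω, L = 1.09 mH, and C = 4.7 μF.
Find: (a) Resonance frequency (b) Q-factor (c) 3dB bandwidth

Step 1 — Resonance: ω₀ = 1/√(LC) = 1/√(0.00109·4.7e-06) = 1.397e+04 rad/s.
Step 2 — f₀ = ω₀/(2π) = 2224 Hz.
Step 3 — Series Q: Q = ω₀L/R = 1.397e+04·0.00109/464 = 0.03282.
Step 4 — Bandwidth: Δω = ω₀/Q = 4.257e+05 rad/s; BW = Δω/(2π) = 6.775e+04 Hz.

(a) f₀ = 2224 Hz  (b) Q = 0.03282  (c) BW = 6.775e+04 Hz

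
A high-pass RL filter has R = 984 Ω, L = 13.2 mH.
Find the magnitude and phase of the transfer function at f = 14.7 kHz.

Step 1 — Angular frequency: ω = 2π·1.47e+04 = 9.236e+04 rad/s.
Step 2 — Transfer function: H(jω) = jωL/(R + jωL).
Step 3 — Numerator jωL = j·1219; denominator R + jωL = 984 + j1219.
Step 4 — H = 0.6055 + j0.4887.
Step 5 — Magnitude: |H| = 0.7782 (-2.2 dB); phase: φ = 38.9°.

|H| = 0.7782 (-2.2 dB), φ = 38.9°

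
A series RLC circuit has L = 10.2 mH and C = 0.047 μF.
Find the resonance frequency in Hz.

Step 1 — Resonance condition Im(Z)=0 gives ω₀ = 1/√(LC).
Step 2 — ω₀ = 1/√(0.0102·4.7e-08) = 4.567e+04 rad/s.
Step 3 — f₀ = ω₀/(2π) = 7269 Hz.

f₀ = 7269 Hz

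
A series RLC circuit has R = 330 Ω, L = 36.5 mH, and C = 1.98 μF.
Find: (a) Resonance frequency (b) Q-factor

Step 1 — Resonance condition Im(Z)=0 gives ω₀ = 1/√(LC).
Step 2 — ω₀ = 1/√(0.0365·1.98e-06) = 3720 rad/s.
Step 3 — f₀ = ω₀/(2π) = 592 Hz.
Step 4 — Series Q: Q = ω₀L/R = 3720·0.0365/330 = 0.4114.

(a) f₀ = 592 Hz  (b) Q = 0.4114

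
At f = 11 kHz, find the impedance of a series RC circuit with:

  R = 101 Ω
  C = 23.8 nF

Step 1 — Angular frequency: ω = 2π·f = 2π·1.1e+04 = 6.912e+04 rad/s.
Step 2 — Component impedances:
  R: Z = R = 101 Ω
  C: Z = 1/(jωC) = -j/(ω·C) = 0 - j607.9 Ω
Step 3 — Series combination: Z_total = R + C = 101 - j607.9 Ω = 616.3∠-80.6° Ω.

Z = 101 - j607.9 Ω = 616.3∠-80.6° Ω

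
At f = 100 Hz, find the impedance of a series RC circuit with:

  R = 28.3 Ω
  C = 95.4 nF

Step 1 — Angular frequency: ω = 2π·f = 2π·100 = 628.3 rad/s.
Step 2 — Component impedances:
  R: Z = R = 28.3 Ω
  C: Z = 1/(jωC) = -j/(ω·C) = 0 - j1.668e+04 Ω
Step 3 — Series combination: Z_total = R + C = 28.3 - j1.668e+04 Ω = 1.668e+04∠-89.9° Ω.

Z = 28.3 - j1.668e+04 Ω = 1.668e+04∠-89.9° Ω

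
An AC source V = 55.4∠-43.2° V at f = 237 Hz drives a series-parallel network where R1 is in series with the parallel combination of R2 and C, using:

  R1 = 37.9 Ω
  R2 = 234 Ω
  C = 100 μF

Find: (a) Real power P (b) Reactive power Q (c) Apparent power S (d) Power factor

Step 1 — Angular frequency: ω = 2π·f = 2π·237 = 1489 rad/s.
Step 2 — Component impedances:
  R1: Z = R = 37.9 Ω
  R2: Z = R = 234 Ω
  C: Z = 1/(jωC) = -j/(ω·C) = 0 - j6.715 Ω
Step 3 — Parallel branch: R2 || C = 1/(1/R2 + 1/C) = 0.1926 - j6.71 Ω.
Step 4 — Series with R1: Z_total = R1 + (R2 || C) = 38.09 - j6.71 Ω = 38.68∠-10.0° Ω.
Step 5 — Source phasor: V = 55.4∠-43.2° V = 40.38 - j37.92 V.
Step 6 — Current: I = V / Z = 1.198 - j0.7845 A = 1.432∠-33.2° A.
Step 7 — Complex power: S = V·I* = 78.15 - j13.77 VA.
Step 8 — Real power: P = Re(S) = 78.15 W.
Step 9 — Reactive power: Q = Im(S) = -13.77 VAR.
Step 10 — Apparent power: |S| = 79.35 VA.
Step 11 — Power factor: PF = P/|S| = 0.9848 (leading).

(a) P = 78.15 W  (b) Q = -13.77 VAR  (c) S = 79.35 VA  (d) PF = 0.9848 (leading)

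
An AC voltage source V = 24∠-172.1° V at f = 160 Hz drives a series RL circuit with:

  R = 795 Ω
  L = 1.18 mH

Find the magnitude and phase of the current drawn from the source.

Step 1 — Angular frequency: ω = 2π·f = 2π·160 = 1005 rad/s.
Step 2 — Component impedances:
  R: Z = R = 795 Ω
  L: Z = jωL = j·1005·0.00118 = 0 + j1.186 Ω
Step 3 — Series combination: Z_total = R + L = 795 + j1.186 Ω = 795∠0.1° Ω.
Step 4 — Source phasor: V = 24∠-172.1° V = -23.77 - j3.299 V.
Step 5 — Ohm's law: I = V / Z_total = (-23.77 - j3.299) / (795 + j1.186) = -0.02991 - j0.004105 A.
Step 6 — Convert to polar: |I| = 0.03019 A, ∠I = -172.2°.

I = 0.03019∠-172.2° A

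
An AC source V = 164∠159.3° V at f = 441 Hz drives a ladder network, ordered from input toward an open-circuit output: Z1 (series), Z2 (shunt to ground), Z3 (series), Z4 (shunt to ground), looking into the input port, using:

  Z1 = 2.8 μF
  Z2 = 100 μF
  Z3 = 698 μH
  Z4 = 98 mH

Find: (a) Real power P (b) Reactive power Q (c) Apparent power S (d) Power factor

Step 1 — Angular frequency: ω = 2π·f = 2π·441 = 2771 rad/s.
Step 2 — Component impedances:
  Z1: Z = 1/(jωC) = -j/(ω·C) = 0 - j128.9 Ω
  Z2: Z = 1/(jωC) = -j/(ω·C) = 0 - j3.609 Ω
  Z3: Z = jωL = j·2771·0.000698 = 0 + j1.934 Ω
  Z4: Z = jωL = j·2771·0.098 = 0 + j271.5 Ω
Step 3 — Ladder network (open output): work backward from the far end, alternating series and parallel combinations. Z_in = 0 - j132.5 Ω = 132.5∠-90.0° Ω.
Step 4 — Source phasor: V = 164∠159.3° V = -153.4 + j57.97 V.
Step 5 — Current: I = V / Z = -0.4373 - j1.157 A = 1.237∠-110.7° A.
Step 6 — Complex power: S = V·I* = 0 - j202.9 VA.
Step 7 — Real power: P = Re(S) = 0 W.
Step 8 — Reactive power: Q = Im(S) = -202.9 VAR.
Step 9 — Apparent power: |S| = 202.9 VA.
Step 10 — Power factor: PF = P/|S| = 0 (leading).

(a) P = 0 W  (b) Q = -202.9 VAR  (c) S = 202.9 VA  (d) PF = 0 (leading)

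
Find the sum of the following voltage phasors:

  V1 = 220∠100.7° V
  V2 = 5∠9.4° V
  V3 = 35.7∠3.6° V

Step 1 — Convert each phasor to rectangular form:
  V1 = 220·(cos(100.7°) + j·sin(100.7°)) = -40.85 + j216.2 V
  V2 = 5·(cos(9.4°) + j·sin(9.4°)) = 4.933 + j0.8166 V
  V3 = 35.7·(cos(3.6°) + j·sin(3.6°)) = 35.63 + j2.242 V
Step 2 — Sum components: V_total = -0.2842 + j219.2 V.
Step 3 — Convert to polar: |V_total| = 219.2 V, ∠V_total = 90.1°.

V_total = 219.2∠90.1° V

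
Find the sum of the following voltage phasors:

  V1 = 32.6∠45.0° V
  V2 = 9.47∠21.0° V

Step 1 — Convert each phasor to rectangular form:
  V1 = 32.6·(cos(45.0°) + j·sin(45.0°)) = 23.05 + j23.05 V
  V2 = 9.47·(cos(21.0°) + j·sin(21.0°)) = 8.841 + j3.394 V
Step 2 — Sum components: V_total = 31.89 + j26.45 V.
Step 3 — Convert to polar: |V_total| = 41.43 V, ∠V_total = 39.7°.

V_total = 41.43∠39.7° V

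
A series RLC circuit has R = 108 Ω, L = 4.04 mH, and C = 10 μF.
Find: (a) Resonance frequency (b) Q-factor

Step 1 — Resonance condition Im(Z)=0 gives ω₀ = 1/√(LC).
Step 2 — ω₀ = 1/√(0.00404·1e-05) = 4975 rad/s.
Step 3 — f₀ = ω₀/(2π) = 791.8 Hz.
Step 4 — Series Q: Q = ω₀L/R = 4975·0.00404/108 = 0.1861.

(a) f₀ = 791.8 Hz  (b) Q = 0.1861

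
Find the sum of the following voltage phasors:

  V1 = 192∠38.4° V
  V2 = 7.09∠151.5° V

Step 1 — Convert each phasor to rectangular form:
  V1 = 192·(cos(38.4°) + j·sin(38.4°)) = 150.5 + j119.3 V
  V2 = 7.09·(cos(151.5°) + j·sin(151.5°)) = -6.231 + j3.383 V
Step 2 — Sum components: V_total = 144.2 + j122.6 V.
Step 3 — Convert to polar: |V_total| = 189.3 V, ∠V_total = 40.4°.

V_total = 189.3∠40.4° V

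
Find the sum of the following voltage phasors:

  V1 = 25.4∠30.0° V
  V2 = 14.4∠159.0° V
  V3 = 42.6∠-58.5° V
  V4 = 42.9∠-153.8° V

Step 1 — Convert each phasor to rectangular form:
  V1 = 25.4·(cos(30.0°) + j·sin(30.0°)) = 22 + j12.7 V
  V2 = 14.4·(cos(159.0°) + j·sin(159.0°)) = -13.44 + j5.16 V
  V3 = 42.6·(cos(-58.5°) + j·sin(-58.5°)) = 22.26 - j36.32 V
  V4 = 42.9·(cos(-153.8°) + j·sin(-153.8°)) = -38.49 - j18.94 V
Step 2 — Sum components: V_total = -7.68 - j37.4 V.
Step 3 — Convert to polar: |V_total| = 38.18 V, ∠V_total = -101.6°.

V_total = 38.18∠-101.6° V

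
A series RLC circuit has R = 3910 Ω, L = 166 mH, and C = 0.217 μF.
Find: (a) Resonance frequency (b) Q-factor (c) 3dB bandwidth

Step 1 — Resonance: ω₀ = 1/√(LC) = 1/√(0.166·2.17e-07) = 5269 rad/s.
Step 2 — f₀ = ω₀/(2π) = 838.6 Hz.
Step 3 — Series Q: Q = ω₀L/R = 5269·0.166/3910 = 0.2237.
Step 4 — Bandwidth: Δω = ω₀/Q = 2.355e+04 rad/s; BW = Δω/(2π) = 3749 Hz.

(a) f₀ = 838.6 Hz  (b) Q = 0.2237  (c) BW = 3749 Hz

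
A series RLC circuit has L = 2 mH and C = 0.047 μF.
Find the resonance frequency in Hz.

Step 1 — Resonance condition Im(Z)=0 gives ω₀ = 1/√(LC).
Step 2 — ω₀ = 1/√(0.002·4.7e-08) = 1.031e+05 rad/s.
Step 3 — f₀ = ω₀/(2π) = 1.642e+04 Hz.

f₀ = 1.642e+04 Hz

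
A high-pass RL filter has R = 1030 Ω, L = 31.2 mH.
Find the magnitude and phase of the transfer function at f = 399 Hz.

Step 1 — Angular frequency: ω = 2π·399 = 2507 rad/s.
Step 2 — Transfer function: H(jω) = jωL/(R + jωL).
Step 3 — Numerator jωL = j·78.22; denominator R + jωL = 1030 + j78.22.
Step 4 — H = 0.005734 + j0.0755.
Step 5 — Magnitude: |H| = 0.07572 (-22.4 dB); phase: φ = 85.7°.

|H| = 0.07572 (-22.4 dB), φ = 85.7°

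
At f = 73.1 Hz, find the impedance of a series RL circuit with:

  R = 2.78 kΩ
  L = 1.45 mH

Step 1 — Angular frequency: ω = 2π·f = 2π·73.1 = 459.3 rad/s.
Step 2 — Component impedances:
  R: Z = R = 2780 Ω
  L: Z = jωL = j·459.3·0.00145 = 0 + j0.666 Ω
Step 3 — Series combination: Z_total = R + L = 2780 + j0.666 Ω = 2780∠0.0° Ω.

Z = 2780 + j0.666 Ω = 2780∠0.0° Ω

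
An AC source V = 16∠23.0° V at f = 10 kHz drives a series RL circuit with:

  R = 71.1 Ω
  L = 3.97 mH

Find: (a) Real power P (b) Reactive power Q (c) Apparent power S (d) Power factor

Step 1 — Angular frequency: ω = 2π·f = 2π·1e+04 = 6.283e+04 rad/s.
Step 2 — Component impedances:
  R: Z = R = 71.1 Ω
  L: Z = jωL = j·6.283e+04·0.00397 = 0 + j249.4 Ω
Step 3 — Series combination: Z_total = R + L = 71.1 + j249.4 Ω = 259.4∠74.1° Ω.
Step 4 — Source phasor: V = 16∠23.0° V = 14.73 + j6.252 V.
Step 5 — Current: I = V / Z = 0.03874 - j0.048 A = 0.06169∠-51.1° A.
Step 6 — Complex power: S = V·I* = 0.2705 + j0.9492 VA.
Step 7 — Real power: P = Re(S) = 0.2705 W.
Step 8 — Reactive power: Q = Im(S) = 0.9492 VAR.
Step 9 — Apparent power: |S| = 0.987 VA.
Step 10 — Power factor: PF = P/|S| = 0.2741 (lagging).

(a) P = 0.2705 W  (b) Q = 0.9492 VAR  (c) S = 0.987 VA  (d) PF = 0.2741 (lagging)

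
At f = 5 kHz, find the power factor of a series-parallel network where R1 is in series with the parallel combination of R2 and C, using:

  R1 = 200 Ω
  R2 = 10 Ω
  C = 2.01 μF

Step 1 — Angular frequency: ω = 2π·f = 2π·5000 = 3.142e+04 rad/s.
Step 2 — Component impedances:
  R1: Z = R = 200 Ω
  R2: Z = R = 10 Ω
  C: Z = 1/(jωC) = -j/(ω·C) = 0 - j15.84 Ω
Step 3 — Parallel branch: R2 || C = 1/(1/R2 + 1/C) = 7.149 - j4.514 Ω.
Step 4 — Series with R1: Z_total = R1 + (R2 || C) = 207.1 - j4.514 Ω = 207.2∠-1.2° Ω.
Step 5 — Power factor: PF = cos(φ) = Re(Z)/|Z| = 207.15/207.2 = 0.9998.
Step 6 — Type: Im(Z) = -4.514 ⇒ leading (phase φ = -1.2°).

PF = 0.9998 (leading, φ = -1.2°)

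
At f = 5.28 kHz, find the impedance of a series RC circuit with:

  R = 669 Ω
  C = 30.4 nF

Step 1 — Angular frequency: ω = 2π·f = 2π·5280 = 3.318e+04 rad/s.
Step 2 — Component impedances:
  R: Z = R = 669 Ω
  C: Z = 1/(jωC) = -j/(ω·C) = 0 - j991.5 Ω
Step 3 — Series combination: Z_total = R + C = 669 - j991.5 Ω = 1196∠-56.0° Ω.

Z = 669 - j991.5 Ω = 1196∠-56.0° Ω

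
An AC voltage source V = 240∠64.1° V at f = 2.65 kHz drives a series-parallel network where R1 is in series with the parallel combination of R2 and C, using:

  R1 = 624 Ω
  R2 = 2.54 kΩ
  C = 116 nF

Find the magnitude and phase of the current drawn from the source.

Step 1 — Angular frequency: ω = 2π·f = 2π·2650 = 1.665e+04 rad/s.
Step 2 — Component impedances:
  R1: Z = R = 624 Ω
  R2: Z = R = 2540 Ω
  C: Z = 1/(jωC) = -j/(ω·C) = 0 - j517.7 Ω
Step 3 — Parallel branch: R2 || C = 1/(1/R2 + 1/C) = 101.3 - j497.1 Ω.
Step 4 — Series with R1: Z_total = R1 + (R2 || C) = 725.3 - j497.1 Ω = 879.3∠-34.4° Ω.
Step 5 — Source phasor: V = 240∠64.1° V = 104.8 + j215.9 V.
Step 6 — Ohm's law: I = V / Z_total = (104.8 + j215.9) / (725.3 - j497.1) = -0.04046 + j0.2699 A.
Step 7 — Convert to polar: |I| = 0.2729 A, ∠I = 98.5°.

I = 0.2729∠98.5° A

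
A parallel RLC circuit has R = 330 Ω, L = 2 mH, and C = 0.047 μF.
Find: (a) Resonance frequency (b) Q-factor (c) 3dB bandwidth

Step 1 — Resonance: ω₀ = 1/√(LC) = 1/√(0.002·4.7e-08) = 1.031e+05 rad/s.
Step 2 — f₀ = ω₀/(2π) = 1.642e+04 Hz.
Step 3 — Parallel Q: Q = R/(ω₀L) = 330/(1.031e+05·0.002) = 1.6.
Step 4 — Bandwidth: Δω = ω₀/Q = 6.447e+04 rad/s; BW = Δω/(2π) = 1.026e+04 Hz.

(a) f₀ = 1.642e+04 Hz  (b) Q = 1.6  (c) BW = 1.026e+04 Hz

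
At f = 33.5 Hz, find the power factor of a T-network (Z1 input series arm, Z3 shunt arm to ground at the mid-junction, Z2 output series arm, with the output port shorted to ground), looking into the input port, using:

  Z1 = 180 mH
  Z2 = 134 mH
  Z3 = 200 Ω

Step 1 — Angular frequency: ω = 2π·f = 2π·33.5 = 210.5 rad/s.
Step 2 — Component impedances:
  Z1: Z = jωL = j·210.5·0.18 = 0 + j37.89 Ω
  Z2: Z = jωL = j·210.5·0.134 = 0 + j28.21 Ω
  Z3: Z = R = 200 Ω
Step 3 — With the output port shorted to ground, the output series arm Z2 runs from the junction to ground; the shunt arm Z3 also runs from the junction to ground. They appear in parallel: Z3 || Z2 = 3.9 + j27.66 Ω.
Step 4 — Series with input arm Z1: Z_in = Z1 + (Z3 || Z2) = 3.9 + j65.54 Ω = 65.66∠86.6° Ω.
Step 5 — Power factor: PF = cos(φ) = Re(Z)/|Z| = 3.9/65.66 = 0.0594.
Step 6 — Type: Im(Z) = 65.54 ⇒ lagging (phase φ = 86.6°).

PF = 0.0594 (lagging, φ = 86.6°)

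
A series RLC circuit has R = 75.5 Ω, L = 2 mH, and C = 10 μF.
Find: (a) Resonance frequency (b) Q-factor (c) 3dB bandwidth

Step 1 — Resonance: ω₀ = 1/√(LC) = 1/√(0.002·1e-05) = 7071 rad/s.
Step 2 — f₀ = ω₀/(2π) = 1125 Hz.
Step 3 — Series Q: Q = ω₀L/R = 7071·0.002/75.5 = 0.1873.
Step 4 — Bandwidth: Δω = ω₀/Q = 3.775e+04 rad/s; BW = Δω/(2π) = 6008 Hz.

(a) f₀ = 1125 Hz  (b) Q = 0.1873  (c) BW = 6008 Hz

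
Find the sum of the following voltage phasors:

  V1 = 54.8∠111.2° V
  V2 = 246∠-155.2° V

Step 1 — Convert each phasor to rectangular form:
  V1 = 54.8·(cos(111.2°) + j·sin(111.2°)) = -19.82 + j51.09 V
  V2 = 246·(cos(-155.2°) + j·sin(-155.2°)) = -223.3 - j103.2 V
Step 2 — Sum components: V_total = -243.1 - j52.09 V.
Step 3 — Convert to polar: |V_total| = 248.6 V, ∠V_total = -167.9°.

V_total = 248.6∠-167.9° V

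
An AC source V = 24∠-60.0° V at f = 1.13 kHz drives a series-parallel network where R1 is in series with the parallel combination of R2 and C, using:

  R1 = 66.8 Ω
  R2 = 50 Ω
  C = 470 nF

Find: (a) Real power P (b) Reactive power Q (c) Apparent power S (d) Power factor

Step 1 — Angular frequency: ω = 2π·f = 2π·1130 = 7100 rad/s.
Step 2 — Component impedances:
  R1: Z = R = 66.8 Ω
  R2: Z = R = 50 Ω
  C: Z = 1/(jωC) = -j/(ω·C) = 0 - j299.7 Ω
Step 3 — Parallel branch: R2 || C = 1/(1/R2 + 1/C) = 48.65 - j8.117 Ω.
Step 4 — Series with R1: Z_total = R1 + (R2 || C) = 115.4 - j8.117 Ω = 115.7∠-4.0° Ω.
Step 5 — Source phasor: V = 24∠-60.0° V = 12 - j20.78 V.
Step 6 — Current: I = V / Z = 0.116 - j0.1719 A = 0.2074∠-56.0° A.
Step 7 — Complex power: S = V·I* = 4.965 - j0.3491 VA.
Step 8 — Real power: P = Re(S) = 4.965 W.
Step 9 — Reactive power: Q = Im(S) = -0.3491 VAR.
Step 10 — Apparent power: |S| = 4.977 VA.
Step 11 — Power factor: PF = P/|S| = 0.9975 (leading).

(a) P = 4.965 W  (b) Q = -0.3491 VAR  (c) S = 4.977 VA  (d) PF = 0.9975 (leading)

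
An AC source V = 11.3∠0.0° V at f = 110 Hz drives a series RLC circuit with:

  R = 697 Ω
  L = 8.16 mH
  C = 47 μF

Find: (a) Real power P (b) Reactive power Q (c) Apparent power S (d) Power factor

Step 1 — Angular frequency: ω = 2π·f = 2π·110 = 691.2 rad/s.
Step 2 — Component impedances:
  R: Z = R = 697 Ω
  L: Z = jωL = j·691.2·0.00816 = 0 + j5.64 Ω
  C: Z = 1/(jωC) = -j/(ω·C) = 0 - j30.78 Ω
Step 3 — Series combination: Z_total = R + L + C = 697 - j25.14 Ω = 697.5∠-2.1° Ω.
Step 4 — Source phasor: V = 11.3∠0.0° V = 11.3 V.
Step 5 — Current: I = V / Z = 0.01619 + j0.0005841 A = 0.0162∠2.1° A.
Step 6 — Complex power: S = V·I* = 0.183 - j0.0066 VA.
Step 7 — Real power: P = Re(S) = 0.183 W.
Step 8 — Reactive power: Q = Im(S) = -0.0066 VAR.
Step 9 — Apparent power: |S| = 0.1831 VA.
Step 10 — Power factor: PF = P/|S| = 0.9993 (leading).

(a) P = 0.183 W  (b) Q = -0.0066 VAR  (c) S = 0.1831 VA  (d) PF = 0.9993 (leading)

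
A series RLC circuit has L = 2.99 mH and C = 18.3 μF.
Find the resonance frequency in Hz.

Step 1 — Resonance condition Im(Z)=0 gives ω₀ = 1/√(LC).
Step 2 — ω₀ = 1/√(0.00299·1.83e-05) = 4275 rad/s.
Step 3 — f₀ = ω₀/(2π) = 680.4 Hz.

f₀ = 680.4 Hz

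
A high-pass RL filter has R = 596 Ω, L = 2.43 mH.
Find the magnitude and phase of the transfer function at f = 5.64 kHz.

Step 1 — Angular frequency: ω = 2π·5640 = 3.544e+04 rad/s.
Step 2 — Transfer function: H(jω) = jωL/(R + jωL).
Step 3 — Numerator jωL = j·86.11; denominator R + jωL = 596 + j86.11.
Step 4 — H = 0.02045 + j0.1415.
Step 5 — Magnitude: |H| = 0.143 (-16.9 dB); phase: φ = 81.8°.

|H| = 0.143 (-16.9 dB), φ = 81.8°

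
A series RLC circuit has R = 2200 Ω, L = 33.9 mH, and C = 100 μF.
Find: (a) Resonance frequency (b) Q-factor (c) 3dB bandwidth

Step 1 — Resonance: ω₀ = 1/√(LC) = 1/√(0.0339·0.0001) = 543.1 rad/s.
Step 2 — f₀ = ω₀/(2π) = 86.44 Hz.
Step 3 — Series Q: Q = ω₀L/R = 543.1·0.0339/2200 = 0.008369.
Step 4 — Bandwidth: Δω = ω₀/Q = 6.49e+04 rad/s; BW = Δω/(2π) = 1.033e+04 Hz.

(a) f₀ = 86.44 Hz  (b) Q = 0.008369  (c) BW = 1.033e+04 Hz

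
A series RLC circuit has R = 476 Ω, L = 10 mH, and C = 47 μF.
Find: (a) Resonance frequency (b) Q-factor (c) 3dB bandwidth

Step 1 — Resonance: ω₀ = 1/√(LC) = 1/√(0.01·4.7e-05) = 1459 rad/s.
Step 2 — f₀ = ω₀/(2π) = 232.2 Hz.
Step 3 — Series Q: Q = ω₀L/R = 1459·0.01/476 = 0.03064.
Step 4 — Bandwidth: Δω = ω₀/Q = 4.76e+04 rad/s; BW = Δω/(2π) = 7576 Hz.

(a) f₀ = 232.2 Hz  (b) Q = 0.03064  (c) BW = 7576 Hz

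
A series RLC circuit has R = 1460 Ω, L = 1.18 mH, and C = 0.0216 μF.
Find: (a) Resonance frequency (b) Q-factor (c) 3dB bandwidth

Step 1 — Resonance: ω₀ = 1/√(LC) = 1/√(0.00118·2.16e-08) = 1.981e+05 rad/s.
Step 2 — f₀ = ω₀/(2π) = 3.152e+04 Hz.
Step 3 — Series Q: Q = ω₀L/R = 1.981e+05·0.00118/1460 = 0.1601.
Step 4 — Bandwidth: Δω = ω₀/Q = 1.237e+06 rad/s; BW = Δω/(2π) = 1.969e+05 Hz.

(a) f₀ = 3.152e+04 Hz  (b) Q = 0.1601  (c) BW = 1.969e+05 Hz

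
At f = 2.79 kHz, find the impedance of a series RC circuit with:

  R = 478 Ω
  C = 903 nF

Step 1 — Angular frequency: ω = 2π·f = 2π·2790 = 1.753e+04 rad/s.
Step 2 — Component impedances:
  R: Z = R = 478 Ω
  C: Z = 1/(jωC) = -j/(ω·C) = 0 - j63.17 Ω
Step 3 — Series combination: Z_total = R + C = 478 - j63.17 Ω = 482.2∠-7.5° Ω.

Z = 478 - j63.17 Ω = 482.2∠-7.5° Ω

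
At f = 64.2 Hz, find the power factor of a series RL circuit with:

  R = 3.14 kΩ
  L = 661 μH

Step 1 — Angular frequency: ω = 2π·f = 2π·64.2 = 403.4 rad/s.
Step 2 — Component impedances:
  R: Z = R = 3140 Ω
  L: Z = jωL = j·403.4·0.000661 = 0 + j0.2666 Ω
Step 3 — Series combination: Z_total = R + L = 3140 + j0.2666 Ω = 3140∠0.0° Ω.
Step 4 — Power factor: PF = cos(φ) = Re(Z)/|Z| = 3140/3140 = 1.
Step 5 — Type: Im(Z) = 0.2666 ⇒ lagging (phase φ = 0.0°).

PF = 1 (lagging, φ = 0.0°)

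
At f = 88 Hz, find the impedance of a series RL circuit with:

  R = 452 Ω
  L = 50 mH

Step 1 — Angular frequency: ω = 2π·f = 2π·88 = 552.9 rad/s.
Step 2 — Component impedances:
  R: Z = R = 452 Ω
  L: Z = jωL = j·552.9·0.05 = 0 + j27.65 Ω
Step 3 — Series combination: Z_total = R + L = 452 + j27.65 Ω = 452.8∠3.5° Ω.

Z = 452 + j27.65 Ω = 452.8∠3.5° Ω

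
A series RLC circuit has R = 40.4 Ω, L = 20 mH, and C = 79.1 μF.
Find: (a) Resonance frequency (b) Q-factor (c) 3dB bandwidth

Step 1 — Resonance: ω₀ = 1/√(LC) = 1/√(0.02·7.91e-05) = 795.1 rad/s.
Step 2 — f₀ = ω₀/(2π) = 126.5 Hz.
Step 3 — Series Q: Q = ω₀L/R = 795.1·0.02/40.4 = 0.3936.
Step 4 — Bandwidth: Δω = ω₀/Q = 2020 rad/s; BW = Δω/(2π) = 321.5 Hz.

(a) f₀ = 126.5 Hz  (b) Q = 0.3936  (c) BW = 321.5 Hz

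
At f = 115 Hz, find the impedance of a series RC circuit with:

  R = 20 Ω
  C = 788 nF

Step 1 — Angular frequency: ω = 2π·f = 2π·115 = 722.6 rad/s.
Step 2 — Component impedances:
  R: Z = R = 20 Ω
  C: Z = 1/(jωC) = -j/(ω·C) = 0 - j1756 Ω
Step 3 — Series combination: Z_total = R + C = 20 - j1756 Ω = 1756∠-89.3° Ω.

Z = 20 - j1756 Ω = 1756∠-89.3° Ω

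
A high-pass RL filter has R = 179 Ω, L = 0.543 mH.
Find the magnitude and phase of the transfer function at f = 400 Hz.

Step 1 — Angular frequency: ω = 2π·400 = 2513 rad/s.
Step 2 — Transfer function: H(jω) = jωL/(R + jωL).
Step 3 — Numerator jωL = j·1.365; denominator R + jωL = 179 + j1.365.
Step 4 — H = 5.812e-05 + j0.007624.
Step 5 — Magnitude: |H| = 0.007624 (-42.4 dB); phase: φ = 89.6°.

|H| = 0.007624 (-42.4 dB), φ = 89.6°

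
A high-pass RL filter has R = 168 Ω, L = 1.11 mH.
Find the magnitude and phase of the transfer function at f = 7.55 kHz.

Step 1 — Angular frequency: ω = 2π·7550 = 4.744e+04 rad/s.
Step 2 — Transfer function: H(jω) = jωL/(R + jωL).
Step 3 — Numerator jωL = j·52.66; denominator R + jωL = 168 + j52.66.
Step 4 — H = 0.08945 + j0.2854.
Step 5 — Magnitude: |H| = 0.2991 (-10.5 dB); phase: φ = 72.6°.

|H| = 0.2991 (-10.5 dB), φ = 72.6°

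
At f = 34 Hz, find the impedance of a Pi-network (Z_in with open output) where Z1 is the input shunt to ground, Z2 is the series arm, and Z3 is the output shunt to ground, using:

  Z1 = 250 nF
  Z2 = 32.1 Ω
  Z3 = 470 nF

Step 1 — Angular frequency: ω = 2π·f = 2π·34 = 213.6 rad/s.
Step 2 — Component impedances:
  Z1: Z = 1/(jωC) = -j/(ω·C) = 0 - j1.872e+04 Ω
  Z2: Z = R = 32.1 Ω
  Z3: Z = 1/(jωC) = -j/(ω·C) = 0 - j9960 Ω
Step 3 — With open output, the series arm Z2 and the output shunt Z3 appear in series to ground: Z2 + Z3 = 32.1 - j9960 Ω.
Step 4 — Parallel with input shunt Z1: Z_in = Z1 || (Z2 + Z3) = 13.68 - j6501 Ω = 6501∠-89.9° Ω.

Z = 13.68 - j6501 Ω = 6501∠-89.9° Ω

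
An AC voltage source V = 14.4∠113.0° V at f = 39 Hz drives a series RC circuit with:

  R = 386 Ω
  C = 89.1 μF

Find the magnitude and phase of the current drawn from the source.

Step 1 — Angular frequency: ω = 2π·f = 2π·39 = 245 rad/s.
Step 2 — Component impedances:
  R: Z = R = 386 Ω
  C: Z = 1/(jωC) = -j/(ω·C) = 0 - j45.8 Ω
Step 3 — Series combination: Z_total = R + C = 386 - j45.8 Ω = 388.7∠-6.8° Ω.
Step 4 — Source phasor: V = 14.4∠113.0° V = -5.627 + j13.26 V.
Step 5 — Ohm's law: I = V / Z_total = (-5.627 + j13.26) / (386 - j45.8) = -0.01839 + j0.03216 A.
Step 6 — Convert to polar: |I| = 0.03705 A, ∠I = 119.8°.

I = 0.03705∠119.8° A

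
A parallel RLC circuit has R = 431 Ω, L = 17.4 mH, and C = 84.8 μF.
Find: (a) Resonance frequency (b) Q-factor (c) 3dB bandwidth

Step 1 — Resonance: ω₀ = 1/√(LC) = 1/√(0.0174·8.48e-05) = 823.2 rad/s.
Step 2 — f₀ = ω₀/(2π) = 131 Hz.
Step 3 — Parallel Q: Q = R/(ω₀L) = 431/(823.2·0.0174) = 30.09.
Step 4 — Bandwidth: Δω = ω₀/Q = 27.36 rad/s; BW = Δω/(2π) = 4.355 Hz.

(a) f₀ = 131 Hz  (b) Q = 30.09  (c) BW = 4.355 Hz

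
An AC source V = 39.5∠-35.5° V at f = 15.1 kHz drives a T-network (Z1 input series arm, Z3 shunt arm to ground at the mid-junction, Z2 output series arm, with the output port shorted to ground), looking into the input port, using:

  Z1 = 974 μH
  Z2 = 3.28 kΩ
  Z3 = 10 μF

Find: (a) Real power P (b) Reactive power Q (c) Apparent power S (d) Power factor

Step 1 — Angular frequency: ω = 2π·f = 2π·1.51e+04 = 9.488e+04 rad/s.
Step 2 — Component impedances:
  Z1: Z = jωL = j·9.488e+04·0.000974 = 0 + j92.41 Ω
  Z2: Z = R = 3280 Ω
  Z3: Z = 1/(jωC) = -j/(ω·C) = 0 - j1.054 Ω
Step 3 — With the output port shorted to ground, the output series arm Z2 runs from the junction to ground; the shunt arm Z3 also runs from the junction to ground. They appear in parallel: Z3 || Z2 = 0.0003387 - j1.054 Ω.
Step 4 — Series with input arm Z1: Z_in = Z1 + (Z3 || Z2) = 0.0003387 + j91.36 Ω = 91.36∠90.0° Ω.
Step 5 — Source phasor: V = 39.5∠-35.5° V = 32.16 - j22.94 V.
Step 6 — Current: I = V / Z = -0.2511 - j0.352 A = 0.4324∠-125.5° A.
Step 7 — Complex power: S = V·I* = 6.332e-05 + j17.08 VA.
Step 8 — Real power: P = Re(S) = 6.332e-05 W.
Step 9 — Reactive power: Q = Im(S) = 17.08 VAR.
Step 10 — Apparent power: |S| = 17.08 VA.
Step 11 — Power factor: PF = P/|S| = 3.707e-06 (lagging).

(a) P = 6.332e-05 W  (b) Q = 17.08 VAR  (c) S = 17.08 VA  (d) PF = 3.707e-06 (lagging)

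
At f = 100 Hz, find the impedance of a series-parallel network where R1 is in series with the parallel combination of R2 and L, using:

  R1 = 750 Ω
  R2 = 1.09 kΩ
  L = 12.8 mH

Step 1 — Angular frequency: ω = 2π·f = 2π·100 = 628.3 rad/s.
Step 2 — Component impedances:
  R1: Z = R = 750 Ω
  R2: Z = R = 1090 Ω
  L: Z = jωL = j·628.3·0.0128 = 0 + j8.042 Ω
Step 3 — Parallel branch: R2 || L = 1/(1/R2 + 1/L) = 0.05934 + j8.042 Ω.
Step 4 — Series with R1: Z_total = R1 + (R2 || L) = 750.1 + j8.042 Ω = 750.1∠0.6° Ω.

Z = 750.1 + j8.042 Ω = 750.1∠0.6° Ω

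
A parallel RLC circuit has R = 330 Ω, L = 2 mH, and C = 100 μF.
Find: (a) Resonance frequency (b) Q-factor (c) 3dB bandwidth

Step 1 — Resonance: ω₀ = 1/√(LC) = 1/√(0.002·0.0001) = 2236 rad/s.
Step 2 — f₀ = ω₀/(2π) = 355.9 Hz.
Step 3 — Parallel Q: Q = R/(ω₀L) = 330/(2236·0.002) = 73.79.
Step 4 — Bandwidth: Δω = ω₀/Q = 30.3 rad/s; BW = Δω/(2π) = 4.823 Hz.

(a) f₀ = 355.9 Hz  (b) Q = 73.79  (c) BW = 4.823 Hz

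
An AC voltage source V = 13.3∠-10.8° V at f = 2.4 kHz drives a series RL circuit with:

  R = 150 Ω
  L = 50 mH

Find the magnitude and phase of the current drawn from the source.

Step 1 — Angular frequency: ω = 2π·f = 2π·2400 = 1.508e+04 rad/s.
Step 2 — Component impedances:
  R: Z = R = 150 Ω
  L: Z = jωL = j·1.508e+04·0.05 = 0 + j754 Ω
Step 3 — Series combination: Z_total = R + L = 150 + j754 Ω = 768.8∠78.7° Ω.
Step 4 — Source phasor: V = 13.3∠-10.8° V = 13.06 - j2.492 V.
Step 5 — Ohm's law: I = V / Z_total = (13.06 - j2.492) / (150 + j754) = 0.0001364 - j0.0173 A.
Step 6 — Convert to polar: |I| = 0.0173 A, ∠I = -89.5°.

I = 0.0173∠-89.5° A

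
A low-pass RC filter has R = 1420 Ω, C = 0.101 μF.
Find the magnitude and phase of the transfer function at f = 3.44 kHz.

Step 1 — Angular frequency: ω = 2π·3440 = 2.161e+04 rad/s.
Step 2 — Transfer function: H(jω) = 1/(1 + jωRC).
Step 3 — Denominator: 1 + jωRC = 1 + j·2.161e+04·1420·1.01e-07 = 1 + j3.1.
Step 4 — H = 0.09426 - j0.2922.
Step 5 — Magnitude: |H| = 0.307 (-10.3 dB); phase: φ = -72.1°.

|H| = 0.307 (-10.3 dB), φ = -72.1°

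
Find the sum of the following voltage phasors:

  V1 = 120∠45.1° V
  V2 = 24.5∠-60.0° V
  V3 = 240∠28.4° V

Step 1 — Convert each phasor to rectangular form:
  V1 = 120·(cos(45.1°) + j·sin(45.1°)) = 84.7 + j85 V
  V2 = 24.5·(cos(-60.0°) + j·sin(-60.0°)) = 12.25 - j21.22 V
  V3 = 240·(cos(28.4°) + j·sin(28.4°)) = 211.1 + j114.1 V
Step 2 — Sum components: V_total = 308.1 + j177.9 V.
Step 3 — Convert to polar: |V_total| = 355.8 V, ∠V_total = 30.0°.

V_total = 355.8∠30.0° V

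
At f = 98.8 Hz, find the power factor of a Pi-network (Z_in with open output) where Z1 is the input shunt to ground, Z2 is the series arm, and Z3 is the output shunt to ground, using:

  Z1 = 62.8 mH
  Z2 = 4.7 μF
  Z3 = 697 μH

Step 1 — Angular frequency: ω = 2π·f = 2π·98.8 = 620.8 rad/s.
Step 2 — Component impedances:
  Z1: Z = jωL = j·620.8·0.0628 = 0 + j38.98 Ω
  Z2: Z = 1/(jωC) = -j/(ω·C) = 0 - j342.7 Ω
  Z3: Z = jωL = j·620.8·0.000697 = 0 + j0.4327 Ω
Step 3 — With open output, the series arm Z2 and the output shunt Z3 appear in series to ground: Z2 + Z3 = 0 - j342.3 Ω.
Step 4 — Parallel with input shunt Z1: Z_in = Z1 || (Z2 + Z3) = 0 + j44 Ω = 44∠90.0° Ω.
Step 5 — Power factor: PF = cos(φ) = Re(Z)/|Z| = -0/44 = -0.
Step 6 — Type: Im(Z) = 44 ⇒ lagging (phase φ = 90.0°).

PF = -0 (lagging, φ = 90.0°)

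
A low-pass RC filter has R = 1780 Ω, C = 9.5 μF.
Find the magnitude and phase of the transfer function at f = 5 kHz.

Step 1 — Angular frequency: ω = 2π·5000 = 3.142e+04 rad/s.
Step 2 — Transfer function: H(jω) = 1/(1 + jωRC).
Step 3 — Denominator: 1 + jωRC = 1 + j·3.142e+04·1780·9.5e-06 = 1 + j531.2.
Step 4 — H = 3.543e-06 - j0.001882.
Step 5 — Magnitude: |H| = 0.001882 (-54.5 dB); phase: φ = -89.9°.

|H| = 0.001882 (-54.5 dB), φ = -89.9°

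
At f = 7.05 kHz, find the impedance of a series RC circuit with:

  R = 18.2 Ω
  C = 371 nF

Step 1 — Angular frequency: ω = 2π·f = 2π·7050 = 4.43e+04 rad/s.
Step 2 — Component impedances:
  R: Z = R = 18.2 Ω
  C: Z = 1/(jωC) = -j/(ω·C) = 0 - j60.85 Ω
Step 3 — Series combination: Z_total = R + C = 18.2 - j60.85 Ω = 63.51∠-73.3° Ω.

Z = 18.2 - j60.85 Ω = 63.51∠-73.3° Ω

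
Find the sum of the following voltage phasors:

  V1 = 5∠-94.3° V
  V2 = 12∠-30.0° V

Step 1 — Convert each phasor to rectangular form:
  V1 = 5·(cos(-94.3°) + j·sin(-94.3°)) = -0.3749 - j4.986 V
  V2 = 12·(cos(-30.0°) + j·sin(-30.0°)) = 10.39 - j6 V
Step 2 — Sum components: V_total = 10.02 - j10.99 V.
Step 3 — Convert to polar: |V_total| = 14.87 V, ∠V_total = -47.6°.

V_total = 14.87∠-47.6° V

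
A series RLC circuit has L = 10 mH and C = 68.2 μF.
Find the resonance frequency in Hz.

Step 1 — Resonance condition Im(Z)=0 gives ω₀ = 1/√(LC).
Step 2 — ω₀ = 1/√(0.01·6.82e-05) = 1211 rad/s.
Step 3 — f₀ = ω₀/(2π) = 192.7 Hz.

f₀ = 192.7 Hz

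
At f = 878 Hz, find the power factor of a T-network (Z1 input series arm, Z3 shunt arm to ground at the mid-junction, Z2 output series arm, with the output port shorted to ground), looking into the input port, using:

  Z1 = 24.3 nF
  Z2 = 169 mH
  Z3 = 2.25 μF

Step 1 — Angular frequency: ω = 2π·f = 2π·878 = 5517 rad/s.
Step 2 — Component impedances:
  Z1: Z = 1/(jωC) = -j/(ω·C) = 0 - j7460 Ω
  Z2: Z = jωL = j·5517·0.169 = 0 + j932.3 Ω
  Z3: Z = 1/(jωC) = -j/(ω·C) = 0 - j80.56 Ω
Step 3 — With the output port shorted to ground, the output series arm Z2 runs from the junction to ground; the shunt arm Z3 also runs from the junction to ground. They appear in parallel: Z3 || Z2 = 0 - j88.18 Ω.
Step 4 — Series with input arm Z1: Z_in = Z1 + (Z3 || Z2) = 0 - j7548 Ω = 7548∠-90.0° Ω.
Step 5 — Power factor: PF = cos(φ) = Re(Z)/|Z| = 0/7548 = 0.
Step 6 — Type: Im(Z) = -7548 ⇒ leading (phase φ = -90.0°).

PF = 0 (leading, φ = -90.0°)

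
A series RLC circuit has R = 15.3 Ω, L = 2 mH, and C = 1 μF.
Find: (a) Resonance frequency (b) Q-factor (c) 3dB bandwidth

Step 1 — Resonance condition Im(Z)=0 gives ω₀ = 1/√(LC).
Step 2 — ω₀ = 1/√(0.002·1e-06) = 2.236e+04 rad/s.
Step 3 — f₀ = ω₀/(2π) = 3559 Hz.
Step 4 — Series Q: Q = ω₀L/R = 2.236e+04·0.002/15.3 = 2.923.
Step 5 — 3dB bandwidth: Δω = ω₀/Q = 7650 rad/s; BW = Δω/(2π) = 1218 Hz.

(a) f₀ = 3559 Hz  (b) Q = 2.923  (c) BW = 1218 Hz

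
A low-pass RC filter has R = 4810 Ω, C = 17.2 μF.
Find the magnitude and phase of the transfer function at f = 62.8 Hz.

Step 1 — Angular frequency: ω = 2π·62.8 = 394.6 rad/s.
Step 2 — Transfer function: H(jω) = 1/(1 + jωRC).
Step 3 — Denominator: 1 + jωRC = 1 + j·394.6·4810·1.72e-05 = 1 + j32.64.
Step 4 — H = 0.0009375 - j0.0306.
Step 5 — Magnitude: |H| = 0.03062 (-30.3 dB); phase: φ = -88.2°.

|H| = 0.03062 (-30.3 dB), φ = -88.2°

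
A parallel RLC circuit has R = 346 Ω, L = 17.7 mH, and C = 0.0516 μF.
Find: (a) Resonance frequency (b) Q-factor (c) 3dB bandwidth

Step 1 — Resonance: ω₀ = 1/√(LC) = 1/√(0.0177·5.16e-08) = 3.309e+04 rad/s.
Step 2 — f₀ = ω₀/(2π) = 5266 Hz.
Step 3 — Parallel Q: Q = R/(ω₀L) = 346/(3.309e+04·0.0177) = 0.5908.
Step 4 — Bandwidth: Δω = ω₀/Q = 5.601e+04 rad/s; BW = Δω/(2π) = 8914 Hz.

(a) f₀ = 5266 Hz  (b) Q = 0.5908  (c) BW = 8914 Hz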